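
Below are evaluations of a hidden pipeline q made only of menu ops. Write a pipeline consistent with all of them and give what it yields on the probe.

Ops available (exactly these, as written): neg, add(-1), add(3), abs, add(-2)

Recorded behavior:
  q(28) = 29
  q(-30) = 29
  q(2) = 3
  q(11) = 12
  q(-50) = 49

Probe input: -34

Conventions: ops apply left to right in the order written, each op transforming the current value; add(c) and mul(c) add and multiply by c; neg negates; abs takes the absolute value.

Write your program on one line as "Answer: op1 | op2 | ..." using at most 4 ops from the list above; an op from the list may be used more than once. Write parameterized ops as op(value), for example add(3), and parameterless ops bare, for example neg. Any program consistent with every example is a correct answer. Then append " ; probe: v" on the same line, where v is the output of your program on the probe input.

neg | add(-1) | abs ; probe: 33

Check, running the answer program on each example:
  28 -> -28 -> -29 -> 29
  -30 -> 30 -> 29 -> 29
  2 -> -2 -> -3 -> 3
  11 -> -11 -> -12 -> 12
  -50 -> 50 -> 49 -> 49
  probe: -34 -> 34 -> 33 -> 33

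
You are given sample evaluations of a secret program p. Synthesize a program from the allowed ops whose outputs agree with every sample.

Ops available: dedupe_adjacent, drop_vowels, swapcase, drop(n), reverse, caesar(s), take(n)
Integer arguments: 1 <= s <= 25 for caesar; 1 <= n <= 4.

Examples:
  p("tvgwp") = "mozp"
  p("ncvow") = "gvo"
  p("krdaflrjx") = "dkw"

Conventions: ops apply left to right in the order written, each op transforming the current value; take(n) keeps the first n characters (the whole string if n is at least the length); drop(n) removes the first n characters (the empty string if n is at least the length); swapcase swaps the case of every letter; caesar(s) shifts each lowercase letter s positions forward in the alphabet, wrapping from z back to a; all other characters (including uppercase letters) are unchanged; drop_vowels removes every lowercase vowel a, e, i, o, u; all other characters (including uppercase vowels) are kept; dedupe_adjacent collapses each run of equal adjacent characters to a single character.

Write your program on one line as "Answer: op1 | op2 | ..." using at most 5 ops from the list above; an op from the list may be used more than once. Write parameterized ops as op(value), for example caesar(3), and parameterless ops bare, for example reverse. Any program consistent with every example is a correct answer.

swapcase | take(4) | swapcase | drop_vowels | caesar(19)

Check, running the answer program on each example:
  "tvgwp" -> "TVGWP" -> "TVGW" -> "tvgw" -> "tvgw" -> "mozp"
  "ncvow" -> "NCVOW" -> "NCVO" -> "ncvo" -> "ncv" -> "gvo"
  "krdaflrjx" -> "KRDAFLRJX" -> "KRDA" -> "krda" -> "krd" -> "dkw"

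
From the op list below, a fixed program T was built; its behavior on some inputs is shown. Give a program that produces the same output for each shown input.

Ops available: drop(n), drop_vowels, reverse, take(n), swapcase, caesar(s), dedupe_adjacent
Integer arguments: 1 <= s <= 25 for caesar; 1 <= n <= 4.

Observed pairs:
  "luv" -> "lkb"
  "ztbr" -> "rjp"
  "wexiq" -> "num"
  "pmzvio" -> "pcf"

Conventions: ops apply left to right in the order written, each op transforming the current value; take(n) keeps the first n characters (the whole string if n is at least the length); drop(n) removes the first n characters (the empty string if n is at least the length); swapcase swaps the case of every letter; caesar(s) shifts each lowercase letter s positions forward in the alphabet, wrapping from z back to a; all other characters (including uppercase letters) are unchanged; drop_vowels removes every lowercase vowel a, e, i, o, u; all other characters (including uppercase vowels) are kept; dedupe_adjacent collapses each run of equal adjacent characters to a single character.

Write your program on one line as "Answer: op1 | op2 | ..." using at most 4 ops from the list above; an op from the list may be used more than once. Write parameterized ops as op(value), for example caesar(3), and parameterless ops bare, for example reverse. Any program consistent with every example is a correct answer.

take(3) | reverse | caesar(16)

Check, running the answer program on each example:
  "luv" -> "luv" -> "vul" -> "lkb"
  "ztbr" -> "ztb" -> "btz" -> "rjp"
  "wexiq" -> "wex" -> "xew" -> "num"
  "pmzvio" -> "pmz" -> "zmp" -> "pcf"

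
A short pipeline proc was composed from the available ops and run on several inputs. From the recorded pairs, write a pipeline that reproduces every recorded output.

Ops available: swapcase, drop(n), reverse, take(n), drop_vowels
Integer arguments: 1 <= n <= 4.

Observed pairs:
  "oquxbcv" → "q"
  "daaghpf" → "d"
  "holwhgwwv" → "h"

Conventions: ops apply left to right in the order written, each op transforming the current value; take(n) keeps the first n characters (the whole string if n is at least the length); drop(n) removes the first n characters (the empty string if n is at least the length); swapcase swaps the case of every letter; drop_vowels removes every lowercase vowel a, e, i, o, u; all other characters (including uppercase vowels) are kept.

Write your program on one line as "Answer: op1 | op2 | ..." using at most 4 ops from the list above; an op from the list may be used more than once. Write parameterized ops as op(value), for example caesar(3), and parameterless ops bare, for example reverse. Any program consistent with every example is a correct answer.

reverse | drop_vowels | reverse | take(1)

Check, running the answer program on each example:
  "oquxbcv" -> "vcbxuqo" -> "vcbxq" -> "qxbcv" -> "q"
  "daaghpf" -> "fphgaad" -> "fphgd" -> "dghpf" -> "d"
  "holwhgwwv" -> "vwwghwloh" -> "vwwghwlh" -> "hlwhgwwv" -> "h"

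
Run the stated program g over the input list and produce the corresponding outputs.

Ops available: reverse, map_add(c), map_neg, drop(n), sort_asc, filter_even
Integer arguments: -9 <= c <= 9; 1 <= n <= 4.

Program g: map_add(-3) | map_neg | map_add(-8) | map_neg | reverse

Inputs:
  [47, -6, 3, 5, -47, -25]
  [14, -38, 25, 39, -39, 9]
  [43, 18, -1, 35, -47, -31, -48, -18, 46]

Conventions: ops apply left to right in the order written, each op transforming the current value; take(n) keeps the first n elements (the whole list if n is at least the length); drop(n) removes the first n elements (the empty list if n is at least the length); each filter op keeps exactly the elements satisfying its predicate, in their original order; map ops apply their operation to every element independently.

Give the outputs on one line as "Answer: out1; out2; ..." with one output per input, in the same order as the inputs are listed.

Execution, op by op:
  [47, -6, 3, 5, -47, -25] -> [44, -9, 0, 2, -50, -28] -> [-44, 9, 0, -2, 50, 28] -> [-52, 1, -8, -10, 42, 20] -> [52, -1, 8, 10, -42, -20] -> [-20, -42, 10, 8, -1, 52]
  [14, -38, 25, 39, -39, 9] -> [11, -41, 22, 36, -42, 6] -> [-11, 41, -22, -36, 42, -6] -> [-19, 33, -30, -44, 34, -14] -> [19, -33, 30, 44, -34, 14] -> [14, -34, 44, 30, -33, 19]
  [43, 18, -1, 35, -47, -31, -48, -18, 46] -> [40, 15, -4, 32, -50, -34, -51, -21, 43] -> [-40, -15, 4, -32, 50, 34, 51, 21, -43] -> [-48, -23, -4, -40, 42, 26, 43, 13, -51] -> [48, 23, 4, 40, -42, -26, -43, -13, 51] -> [51, -13, -43, -26, -42, 40, 4, 23, 48]

[-20, -42, 10, 8, -1, 52]; [14, -34, 44, 30, -33, 19]; [51, -13, -43, -26, -42, 40, 4, 23, 48]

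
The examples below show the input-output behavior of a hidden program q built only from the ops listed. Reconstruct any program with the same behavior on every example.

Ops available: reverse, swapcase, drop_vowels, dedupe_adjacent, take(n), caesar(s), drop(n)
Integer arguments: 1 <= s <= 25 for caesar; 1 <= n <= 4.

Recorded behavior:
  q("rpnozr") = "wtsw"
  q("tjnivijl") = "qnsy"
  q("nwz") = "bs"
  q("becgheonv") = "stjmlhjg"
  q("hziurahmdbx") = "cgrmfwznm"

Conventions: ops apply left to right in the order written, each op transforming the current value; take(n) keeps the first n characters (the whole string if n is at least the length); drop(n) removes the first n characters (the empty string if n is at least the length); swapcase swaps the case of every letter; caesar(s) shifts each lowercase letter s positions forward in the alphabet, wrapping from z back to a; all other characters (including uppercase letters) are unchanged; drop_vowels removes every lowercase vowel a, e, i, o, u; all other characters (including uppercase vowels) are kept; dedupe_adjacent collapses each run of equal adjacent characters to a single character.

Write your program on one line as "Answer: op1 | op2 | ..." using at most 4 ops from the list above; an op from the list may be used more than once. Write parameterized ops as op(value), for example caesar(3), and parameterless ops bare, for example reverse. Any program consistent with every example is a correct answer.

caesar(5) | drop_vowels | dedupe_adjacent | reverse

Check, running the answer program on each example:
  "rpnozr" -> "wustew" -> "wstw" -> "wstw" -> "wtsw"
  "tjnivijl" -> "yosnanoq" -> "ysnnq" -> "ysnq" -> "qnsy"
  "nwz" -> "sbe" -> "sb" -> "sb" -> "bs"
  "becgheonv" -> "gjhlmjtsa" -> "gjhlmjts" -> "gjhlmjts" -> "stjmlhjg"
  "hziurahmdbx" -> "menzwfmrigc" -> "mnzwfmrgc" -> "mnzwfmrgc" -> "cgrmfwznm"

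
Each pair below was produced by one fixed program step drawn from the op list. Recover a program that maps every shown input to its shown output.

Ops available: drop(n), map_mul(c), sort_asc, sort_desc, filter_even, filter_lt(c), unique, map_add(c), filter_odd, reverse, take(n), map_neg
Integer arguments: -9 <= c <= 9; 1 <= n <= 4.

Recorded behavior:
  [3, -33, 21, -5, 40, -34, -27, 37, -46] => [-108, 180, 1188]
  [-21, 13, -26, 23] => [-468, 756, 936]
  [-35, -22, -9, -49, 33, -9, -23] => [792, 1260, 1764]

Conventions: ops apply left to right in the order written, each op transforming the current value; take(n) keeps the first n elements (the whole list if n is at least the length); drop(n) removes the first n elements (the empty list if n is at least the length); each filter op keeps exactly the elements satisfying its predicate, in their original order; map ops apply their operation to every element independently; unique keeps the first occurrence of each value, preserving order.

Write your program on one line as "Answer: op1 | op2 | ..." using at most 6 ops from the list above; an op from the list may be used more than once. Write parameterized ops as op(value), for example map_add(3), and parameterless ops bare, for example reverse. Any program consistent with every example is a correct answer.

take(4) | map_mul(4) | sort_desc | drop(1) | map_mul(-9)

Check, running the answer program on each example:
  [3, -33, 21, -5, 40, -34, -27, 37, -46] -> [3, -33, 21, -5] -> [12, -132, 84, -20] -> [84, 12, -20, -132] -> [12, -20, -132] -> [-108, 180, 1188]
  [-21, 13, -26, 23] -> [-21, 13, -26, 23] -> [-84, 52, -104, 92] -> [92, 52, -84, -104] -> [52, -84, -104] -> [-468, 756, 936]
  [-35, -22, -9, -49, 33, -9, -23] -> [-35, -22, -9, -49] -> [-140, -88, -36, -196] -> [-36, -88, -140, -196] -> [-88, -140, -196] -> [792, 1260, 1764]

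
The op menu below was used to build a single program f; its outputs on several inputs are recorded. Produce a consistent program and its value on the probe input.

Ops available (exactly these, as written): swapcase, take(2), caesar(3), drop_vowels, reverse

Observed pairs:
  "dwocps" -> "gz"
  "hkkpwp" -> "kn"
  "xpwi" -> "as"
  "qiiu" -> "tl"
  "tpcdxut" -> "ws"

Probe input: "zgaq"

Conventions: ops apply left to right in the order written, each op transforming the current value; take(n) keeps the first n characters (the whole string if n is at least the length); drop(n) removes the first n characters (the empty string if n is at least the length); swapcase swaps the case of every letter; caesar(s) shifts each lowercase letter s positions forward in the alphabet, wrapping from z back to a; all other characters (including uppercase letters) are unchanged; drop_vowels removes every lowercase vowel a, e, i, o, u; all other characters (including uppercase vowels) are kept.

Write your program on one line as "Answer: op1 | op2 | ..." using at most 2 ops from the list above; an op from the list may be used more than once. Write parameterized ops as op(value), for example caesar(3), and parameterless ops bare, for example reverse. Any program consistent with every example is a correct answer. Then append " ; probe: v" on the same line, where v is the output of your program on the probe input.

take(2) | caesar(3) ; probe: "cj"

Check, running the answer program on each example:
  "dwocps" -> "dw" -> "gz"
  "hkkpwp" -> "hk" -> "kn"
  "xpwi" -> "xp" -> "as"
  "qiiu" -> "qi" -> "tl"
  "tpcdxut" -> "tp" -> "ws"
  probe: "zgaq" -> "zg" -> "cj"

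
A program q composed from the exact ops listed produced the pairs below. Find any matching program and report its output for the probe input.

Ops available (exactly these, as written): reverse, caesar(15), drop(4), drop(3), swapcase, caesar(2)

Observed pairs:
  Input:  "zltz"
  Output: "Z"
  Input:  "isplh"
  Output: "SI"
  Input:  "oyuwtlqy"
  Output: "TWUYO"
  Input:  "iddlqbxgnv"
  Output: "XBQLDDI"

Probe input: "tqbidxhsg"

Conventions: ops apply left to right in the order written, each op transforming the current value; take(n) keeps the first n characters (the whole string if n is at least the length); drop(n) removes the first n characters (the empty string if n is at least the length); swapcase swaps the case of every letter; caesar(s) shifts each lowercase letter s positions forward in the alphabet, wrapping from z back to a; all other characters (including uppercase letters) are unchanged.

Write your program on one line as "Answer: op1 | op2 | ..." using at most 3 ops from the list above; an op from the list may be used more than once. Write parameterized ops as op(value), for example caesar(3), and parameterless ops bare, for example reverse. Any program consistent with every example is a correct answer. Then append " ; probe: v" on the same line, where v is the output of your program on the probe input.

swapcase | reverse | drop(3) ; probe: "XDIBQT"

Check, running the answer program on each example:
  "zltz" -> "ZLTZ" -> "ZTLZ" -> "Z"
  "isplh" -> "ISPLH" -> "HLPSI" -> "SI"
  "oyuwtlqy" -> "OYUWTLQY" -> "YQLTWUYO" -> "TWUYO"
  "iddlqbxgnv" -> "IDDLQBXGNV" -> "VNGXBQLDDI" -> "XBQLDDI"
  probe: "tqbidxhsg" -> "TQBIDXHSG" -> "GSHXDIBQT" -> "XDIBQT"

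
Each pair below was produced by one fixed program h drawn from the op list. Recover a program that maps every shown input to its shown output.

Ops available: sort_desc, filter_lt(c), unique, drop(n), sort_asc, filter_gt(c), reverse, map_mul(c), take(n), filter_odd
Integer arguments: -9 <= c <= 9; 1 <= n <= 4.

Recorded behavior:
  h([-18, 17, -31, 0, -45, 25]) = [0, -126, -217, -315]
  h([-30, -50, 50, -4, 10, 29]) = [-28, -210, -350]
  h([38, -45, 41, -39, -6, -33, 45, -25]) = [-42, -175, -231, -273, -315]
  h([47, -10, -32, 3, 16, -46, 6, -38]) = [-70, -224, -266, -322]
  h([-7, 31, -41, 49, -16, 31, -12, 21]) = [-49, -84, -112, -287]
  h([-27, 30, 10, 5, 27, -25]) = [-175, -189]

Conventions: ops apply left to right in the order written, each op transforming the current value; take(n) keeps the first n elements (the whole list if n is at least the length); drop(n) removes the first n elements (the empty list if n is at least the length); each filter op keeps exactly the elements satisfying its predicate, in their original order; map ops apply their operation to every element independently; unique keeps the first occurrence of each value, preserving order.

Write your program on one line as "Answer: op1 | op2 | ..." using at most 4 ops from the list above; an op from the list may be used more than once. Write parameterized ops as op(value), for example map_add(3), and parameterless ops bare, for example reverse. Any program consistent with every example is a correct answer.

sort_desc | filter_lt(1) | map_mul(7)

Check, running the answer program on each example:
  [-18, 17, -31, 0, -45, 25] -> [25, 17, 0, -18, -31, -45] -> [0, -18, -31, -45] -> [0, -126, -217, -315]
  [-30, -50, 50, -4, 10, 29] -> [50, 29, 10, -4, -30, -50] -> [-4, -30, -50] -> [-28, -210, -350]
  [38, -45, 41, -39, -6, -33, 45, -25] -> [45, 41, 38, -6, -25, -33, -39, -45] -> [-6, -25, -33, -39, -45] -> [-42, -175, -231, -273, -315]
  [47, -10, -32, 3, 16, -46, 6, -38] -> [47, 16, 6, 3, -10, -32, -38, -46] -> [-10, -32, -38, -46] -> [-70, -224, -266, -322]
  [-7, 31, -41, 49, -16, 31, -12, 21] -> [49, 31, 31, 21, -7, -12, -16, -41] -> [-7, -12, -16, -41] -> [-49, -84, -112, -287]
  [-27, 30, 10, 5, 27, -25] -> [30, 27, 10, 5, -25, -27] -> [-25, -27] -> [-175, -189]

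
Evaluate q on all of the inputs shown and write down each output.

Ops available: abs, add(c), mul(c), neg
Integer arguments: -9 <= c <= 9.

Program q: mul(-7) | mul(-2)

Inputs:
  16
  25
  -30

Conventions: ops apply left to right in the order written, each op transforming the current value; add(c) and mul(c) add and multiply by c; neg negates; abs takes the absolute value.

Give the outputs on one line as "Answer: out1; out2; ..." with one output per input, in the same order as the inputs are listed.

224; 350; -420

Execution, op by op:
  16 -> -112 -> 224
  25 -> -175 -> 350
  -30 -> 210 -> -420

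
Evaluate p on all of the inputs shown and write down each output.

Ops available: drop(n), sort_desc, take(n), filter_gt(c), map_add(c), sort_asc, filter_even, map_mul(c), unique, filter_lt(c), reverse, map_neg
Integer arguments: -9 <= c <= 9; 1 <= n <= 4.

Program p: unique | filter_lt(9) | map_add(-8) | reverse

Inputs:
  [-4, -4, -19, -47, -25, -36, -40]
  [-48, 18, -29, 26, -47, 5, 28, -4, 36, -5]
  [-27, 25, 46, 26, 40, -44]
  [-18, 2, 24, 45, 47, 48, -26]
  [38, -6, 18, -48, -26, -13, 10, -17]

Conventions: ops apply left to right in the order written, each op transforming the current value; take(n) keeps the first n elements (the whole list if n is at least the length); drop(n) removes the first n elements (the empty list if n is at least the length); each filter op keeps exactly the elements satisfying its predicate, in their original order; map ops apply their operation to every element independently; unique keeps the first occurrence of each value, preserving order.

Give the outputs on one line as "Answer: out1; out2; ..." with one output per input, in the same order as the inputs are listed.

[-48, -44, -33, -55, -27, -12]; [-13, -12, -3, -55, -37, -56]; [-52, -35]; [-34, -6, -26]; [-25, -21, -34, -56, -14]

Execution, op by op:
  [-4, -4, -19, -47, -25, -36, -40] -> [-4, -19, -47, -25, -36, -40] -> [-4, -19, -47, -25, -36, -40] -> [-12, -27, -55, -33, -44, -48] -> [-48, -44, -33, -55, -27, -12]
  [-48, 18, -29, 26, -47, 5, 28, -4, 36, -5] -> [-48, 18, -29, 26, -47, 5, 28, -4, 36, -5] -> [-48, -29, -47, 5, -4, -5] -> [-56, -37, -55, -3, -12, -13] -> [-13, -12, -3, -55, -37, -56]
  [-27, 25, 46, 26, 40, -44] -> [-27, 25, 46, 26, 40, -44] -> [-27, -44] -> [-35, -52] -> [-52, -35]
  [-18, 2, 24, 45, 47, 48, -26] -> [-18, 2, 24, 45, 47, 48, -26] -> [-18, 2, -26] -> [-26, -6, -34] -> [-34, -6, -26]
  [38, -6, 18, -48, -26, -13, 10, -17] -> [38, -6, 18, -48, -26, -13, 10, -17] -> [-6, -48, -26, -13, -17] -> [-14, -56, -34, -21, -25] -> [-25, -21, -34, -56, -14]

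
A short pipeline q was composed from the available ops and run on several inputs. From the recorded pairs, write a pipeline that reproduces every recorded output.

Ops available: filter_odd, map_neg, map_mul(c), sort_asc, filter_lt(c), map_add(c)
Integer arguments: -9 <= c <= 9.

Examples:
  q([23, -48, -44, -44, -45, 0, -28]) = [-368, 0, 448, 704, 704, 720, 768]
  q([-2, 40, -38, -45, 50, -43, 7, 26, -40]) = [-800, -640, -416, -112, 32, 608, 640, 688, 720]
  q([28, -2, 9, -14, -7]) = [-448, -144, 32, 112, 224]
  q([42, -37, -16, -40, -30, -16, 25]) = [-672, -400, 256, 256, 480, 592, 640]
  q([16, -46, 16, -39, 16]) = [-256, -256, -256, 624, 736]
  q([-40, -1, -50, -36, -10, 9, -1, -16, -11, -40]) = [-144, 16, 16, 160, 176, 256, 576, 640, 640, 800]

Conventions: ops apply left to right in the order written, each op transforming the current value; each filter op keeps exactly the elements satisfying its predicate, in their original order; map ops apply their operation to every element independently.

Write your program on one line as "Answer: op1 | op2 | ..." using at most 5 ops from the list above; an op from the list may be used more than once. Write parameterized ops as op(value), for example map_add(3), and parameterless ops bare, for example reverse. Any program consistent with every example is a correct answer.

map_mul(-2) | map_mul(-8) | map_neg | sort_asc

Check, running the answer program on each example:
  [23, -48, -44, -44, -45, 0, -28] -> [-46, 96, 88, 88, 90, 0, 56] -> [368, -768, -704, -704, -720, 0, -448] -> [-368, 768, 704, 704, 720, 0, 448] -> [-368, 0, 448, 704, 704, 720, 768]
  [-2, 40, -38, -45, 50, -43, 7, 26, -40] -> [4, -80, 76, 90, -100, 86, -14, -52, 80] -> [-32, 640, -608, -720, 800, -688, 112, 416, -640] -> [32, -640, 608, 720, -800, 688, -112, -416, 640] -> [-800, -640, -416, -112, 32, 608, 640, 688, 720]
  [28, -2, 9, -14, -7] -> [-56, 4, -18, 28, 14] -> [448, -32, 144, -224, -112] -> [-448, 32, -144, 224, 112] -> [-448, -144, 32, 112, 224]
  [42, -37, -16, -40, -30, -16, 25] -> [-84, 74, 32, 80, 60, 32, -50] -> [672, -592, -256, -640, -480, -256, 400] -> [-672, 592, 256, 640, 480, 256, -400] -> [-672, -400, 256, 256, 480, 592, 640]
  [16, -46, 16, -39, 16] -> [-32, 92, -32, 78, -32] -> [256, -736, 256, -624, 256] -> [-256, 736, -256, 624, -256] -> [-256, -256, -256, 624, 736]
  [-40, -1, -50, -36, -10, 9, -1, -16, -11, -40] -> [80, 2, 100, 72, 20, -18, 2, 32, 22, 80] -> [-640, -16, -800, -576, -160, 144, -16, -256, -176, -640] -> [640, 16, 800, 576, 160, -144, 16, 256, 176, 640] -> [-144, 16, 16, 160, 176, 256, 576, 640, 640, 800]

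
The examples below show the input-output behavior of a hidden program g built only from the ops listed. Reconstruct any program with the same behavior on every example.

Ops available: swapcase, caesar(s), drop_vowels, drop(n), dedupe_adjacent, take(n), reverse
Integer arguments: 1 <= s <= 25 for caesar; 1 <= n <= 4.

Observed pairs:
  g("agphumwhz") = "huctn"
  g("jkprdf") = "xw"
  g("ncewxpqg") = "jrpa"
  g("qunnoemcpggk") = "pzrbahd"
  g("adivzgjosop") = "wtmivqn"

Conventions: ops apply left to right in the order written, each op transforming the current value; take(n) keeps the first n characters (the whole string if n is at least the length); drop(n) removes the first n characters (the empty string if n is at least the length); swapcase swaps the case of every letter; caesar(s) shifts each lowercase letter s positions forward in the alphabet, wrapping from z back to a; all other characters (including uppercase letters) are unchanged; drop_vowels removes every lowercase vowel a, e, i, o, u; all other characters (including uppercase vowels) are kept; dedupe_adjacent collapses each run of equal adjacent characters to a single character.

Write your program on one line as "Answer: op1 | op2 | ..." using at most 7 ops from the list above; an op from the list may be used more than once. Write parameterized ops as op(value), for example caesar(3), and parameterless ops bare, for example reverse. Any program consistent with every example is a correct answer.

caesar(9) | caesar(4) | reverse | drop(3) | drop(1) | dedupe_adjacent

Check, running the answer program on each example:
  "agphumwhz" -> "jpyqdvfqi" -> "ntcuhzjum" -> "mujzhuctn" -> "zhuctn" -> "huctn" -> "huctn"
  "jkprdf" -> "styamo" -> "wxceqs" -> "sqecxw" -> "cxw" -> "xw" -> "xw"
  "ncewxpqg" -> "wlnfgyzp" -> "aprjkcdt" -> "tdckjrpa" -> "kjrpa" -> "jrpa" -> "jrpa"
  "qunnoemcpggk" -> "zdwwxnvlyppt" -> "dhaabrzpcttx" -> "xttcpzrbaahd" -> "cpzrbaahd" -> "pzrbaahd" -> "pzrbahd"
  "adivzgjosop" -> "jmreipsxbxy" -> "nqvimtwbfbc" -> "cbfbwtmivqn" -> "bwtmivqn" -> "wtmivqn" -> "wtmivqn"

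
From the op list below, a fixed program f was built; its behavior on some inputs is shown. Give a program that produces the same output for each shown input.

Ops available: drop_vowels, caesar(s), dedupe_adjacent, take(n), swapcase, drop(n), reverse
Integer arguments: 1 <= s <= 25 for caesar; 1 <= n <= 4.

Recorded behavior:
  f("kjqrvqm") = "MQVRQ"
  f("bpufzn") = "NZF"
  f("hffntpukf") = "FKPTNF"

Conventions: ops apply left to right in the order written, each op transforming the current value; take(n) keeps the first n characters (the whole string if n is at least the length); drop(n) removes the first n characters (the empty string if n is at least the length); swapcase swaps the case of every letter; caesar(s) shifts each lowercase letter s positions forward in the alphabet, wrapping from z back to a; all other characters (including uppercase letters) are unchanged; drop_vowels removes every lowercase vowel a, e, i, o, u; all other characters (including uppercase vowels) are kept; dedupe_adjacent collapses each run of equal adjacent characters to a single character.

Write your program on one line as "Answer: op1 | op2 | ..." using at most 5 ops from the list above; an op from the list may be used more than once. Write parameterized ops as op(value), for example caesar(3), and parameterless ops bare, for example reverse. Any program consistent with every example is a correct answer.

drop(2) | drop_vowels | reverse | swapcase

Check, running the answer program on each example:
  "kjqrvqm" -> "qrvqm" -> "qrvqm" -> "mqvrq" -> "MQVRQ"
  "bpufzn" -> "ufzn" -> "fzn" -> "nzf" -> "NZF"
  "hffntpukf" -> "fntpukf" -> "fntpkf" -> "fkptnf" -> "FKPTNF"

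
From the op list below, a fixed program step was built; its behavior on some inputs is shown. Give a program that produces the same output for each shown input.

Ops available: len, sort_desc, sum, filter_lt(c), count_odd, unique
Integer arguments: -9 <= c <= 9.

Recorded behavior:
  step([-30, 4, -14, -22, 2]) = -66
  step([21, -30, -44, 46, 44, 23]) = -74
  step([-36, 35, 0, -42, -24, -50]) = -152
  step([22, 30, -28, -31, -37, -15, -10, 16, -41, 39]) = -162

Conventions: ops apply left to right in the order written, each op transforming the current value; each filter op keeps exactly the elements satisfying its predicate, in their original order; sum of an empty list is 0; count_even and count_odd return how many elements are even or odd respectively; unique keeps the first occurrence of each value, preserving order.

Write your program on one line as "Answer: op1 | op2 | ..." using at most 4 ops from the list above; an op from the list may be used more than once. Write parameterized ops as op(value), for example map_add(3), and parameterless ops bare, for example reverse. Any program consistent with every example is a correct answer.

filter_lt(4) | filter_lt(-9) | sum

Check, running the answer program on each example:
  [-30, 4, -14, -22, 2] -> [-30, -14, -22, 2] -> [-30, -14, -22] -> -66
  [21, -30, -44, 46, 44, 23] -> [-30, -44] -> [-30, -44] -> -74
  [-36, 35, 0, -42, -24, -50] -> [-36, 0, -42, -24, -50] -> [-36, -42, -24, -50] -> -152
  [22, 30, -28, -31, -37, -15, -10, 16, -41, 39] -> [-28, -31, -37, -15, -10, -41] -> [-28, -31, -37, -15, -10, -41] -> -162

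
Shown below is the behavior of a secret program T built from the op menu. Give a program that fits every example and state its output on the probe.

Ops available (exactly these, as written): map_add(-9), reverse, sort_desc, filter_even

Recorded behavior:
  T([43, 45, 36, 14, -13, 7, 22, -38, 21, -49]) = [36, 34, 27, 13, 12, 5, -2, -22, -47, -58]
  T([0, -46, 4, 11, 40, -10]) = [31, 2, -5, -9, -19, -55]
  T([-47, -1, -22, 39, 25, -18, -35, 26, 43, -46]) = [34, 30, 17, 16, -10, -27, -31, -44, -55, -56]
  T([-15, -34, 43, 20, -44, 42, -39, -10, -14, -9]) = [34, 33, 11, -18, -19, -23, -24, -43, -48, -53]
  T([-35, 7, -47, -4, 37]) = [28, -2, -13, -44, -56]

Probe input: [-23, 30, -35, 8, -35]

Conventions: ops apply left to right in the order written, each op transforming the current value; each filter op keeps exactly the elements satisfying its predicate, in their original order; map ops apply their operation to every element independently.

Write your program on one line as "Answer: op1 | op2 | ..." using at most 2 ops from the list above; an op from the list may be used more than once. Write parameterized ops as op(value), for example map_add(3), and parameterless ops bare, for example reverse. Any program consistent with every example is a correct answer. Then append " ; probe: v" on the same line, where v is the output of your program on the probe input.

map_add(-9) | sort_desc ; probe: [21, -1, -32, -44, -44]

Check, running the answer program on each example:
  [43, 45, 36, 14, -13, 7, 22, -38, 21, -49] -> [34, 36, 27, 5, -22, -2, 13, -47, 12, -58] -> [36, 34, 27, 13, 12, 5, -2, -22, -47, -58]
  [0, -46, 4, 11, 40, -10] -> [-9, -55, -5, 2, 31, -19] -> [31, 2, -5, -9, -19, -55]
  [-47, -1, -22, 39, 25, -18, -35, 26, 43, -46] -> [-56, -10, -31, 30, 16, -27, -44, 17, 34, -55] -> [34, 30, 17, 16, -10, -27, -31, -44, -55, -56]
  [-15, -34, 43, 20, -44, 42, -39, -10, -14, -9] -> [-24, -43, 34, 11, -53, 33, -48, -19, -23, -18] -> [34, 33, 11, -18, -19, -23, -24, -43, -48, -53]
  [-35, 7, -47, -4, 37] -> [-44, -2, -56, -13, 28] -> [28, -2, -13, -44, -56]
  probe: [-23, 30, -35, 8, -35] -> [-32, 21, -44, -1, -44] -> [21, -1, -32, -44, -44]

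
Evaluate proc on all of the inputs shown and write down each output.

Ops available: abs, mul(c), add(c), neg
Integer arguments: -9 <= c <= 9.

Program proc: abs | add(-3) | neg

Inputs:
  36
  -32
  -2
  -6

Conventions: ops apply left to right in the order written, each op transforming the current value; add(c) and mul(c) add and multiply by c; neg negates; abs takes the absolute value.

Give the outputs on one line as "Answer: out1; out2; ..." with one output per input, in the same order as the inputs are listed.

-33; -29; 1; -3

Execution, op by op:
  36 -> 36 -> 33 -> -33
  -32 -> 32 -> 29 -> -29
  -2 -> 2 -> -1 -> 1
  -6 -> 6 -> 3 -> -3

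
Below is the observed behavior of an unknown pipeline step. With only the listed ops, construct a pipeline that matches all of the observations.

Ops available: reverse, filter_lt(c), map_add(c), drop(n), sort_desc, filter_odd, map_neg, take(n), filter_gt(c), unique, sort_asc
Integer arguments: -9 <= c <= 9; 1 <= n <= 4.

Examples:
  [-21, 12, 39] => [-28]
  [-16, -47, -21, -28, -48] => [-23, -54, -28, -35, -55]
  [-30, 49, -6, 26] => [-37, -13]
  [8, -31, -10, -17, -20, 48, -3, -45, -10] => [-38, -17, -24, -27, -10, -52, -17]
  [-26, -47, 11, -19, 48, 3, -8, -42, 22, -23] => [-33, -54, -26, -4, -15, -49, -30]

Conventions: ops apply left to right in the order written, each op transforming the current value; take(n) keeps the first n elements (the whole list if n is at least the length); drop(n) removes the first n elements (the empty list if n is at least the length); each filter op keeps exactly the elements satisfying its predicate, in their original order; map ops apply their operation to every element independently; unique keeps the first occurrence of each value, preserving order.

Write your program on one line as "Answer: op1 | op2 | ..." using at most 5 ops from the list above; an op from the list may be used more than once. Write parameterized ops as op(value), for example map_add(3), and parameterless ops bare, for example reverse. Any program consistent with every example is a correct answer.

map_neg | map_add(7) | filter_gt(3) | map_neg

Check, running the answer program on each example:
  [-21, 12, 39] -> [21, -12, -39] -> [28, -5, -32] -> [28] -> [-28]
  [-16, -47, -21, -28, -48] -> [16, 47, 21, 28, 48] -> [23, 54, 28, 35, 55] -> [23, 54, 28, 35, 55] -> [-23, -54, -28, -35, -55]
  [-30, 49, -6, 26] -> [30, -49, 6, -26] -> [37, -42, 13, -19] -> [37, 13] -> [-37, -13]
  [8, -31, -10, -17, -20, 48, -3, -45, -10] -> [-8, 31, 10, 17, 20, -48, 3, 45, 10] -> [-1, 38, 17, 24, 27, -41, 10, 52, 17] -> [38, 17, 24, 27, 10, 52, 17] -> [-38, -17, -24, -27, -10, -52, -17]
  [-26, -47, 11, -19, 48, 3, -8, -42, 22, -23] -> [26, 47, -11, 19, -48, -3, 8, 42, -22, 23] -> [33, 54, -4, 26, -41, 4, 15, 49, -15, 30] -> [33, 54, 26, 4, 15, 49, 30] -> [-33, -54, -26, -4, -15, -49, -30]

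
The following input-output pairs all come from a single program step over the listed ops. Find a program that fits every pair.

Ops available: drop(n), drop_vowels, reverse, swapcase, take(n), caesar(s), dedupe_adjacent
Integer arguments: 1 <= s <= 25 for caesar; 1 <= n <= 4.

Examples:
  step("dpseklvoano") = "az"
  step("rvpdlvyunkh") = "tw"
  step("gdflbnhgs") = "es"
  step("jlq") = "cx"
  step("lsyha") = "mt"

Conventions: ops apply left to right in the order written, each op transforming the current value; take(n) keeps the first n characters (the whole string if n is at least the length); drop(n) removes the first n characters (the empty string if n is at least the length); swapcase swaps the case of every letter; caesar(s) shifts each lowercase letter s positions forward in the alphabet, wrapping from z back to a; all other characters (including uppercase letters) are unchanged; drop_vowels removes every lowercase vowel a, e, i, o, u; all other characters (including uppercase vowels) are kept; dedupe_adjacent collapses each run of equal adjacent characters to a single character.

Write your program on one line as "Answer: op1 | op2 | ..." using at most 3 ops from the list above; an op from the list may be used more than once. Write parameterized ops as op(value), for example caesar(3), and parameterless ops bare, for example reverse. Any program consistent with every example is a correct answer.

reverse | take(2) | caesar(12)

Check, running the answer program on each example:
  "dpseklvoano" -> "onaovlkespd" -> "on" -> "az"
  "rvpdlvyunkh" -> "hknuyvldpvr" -> "hk" -> "tw"
  "gdflbnhgs" -> "sghnblfdg" -> "sg" -> "es"
  "jlq" -> "qlj" -> "ql" -> "cx"
  "lsyha" -> "ahysl" -> "ah" -> "mt"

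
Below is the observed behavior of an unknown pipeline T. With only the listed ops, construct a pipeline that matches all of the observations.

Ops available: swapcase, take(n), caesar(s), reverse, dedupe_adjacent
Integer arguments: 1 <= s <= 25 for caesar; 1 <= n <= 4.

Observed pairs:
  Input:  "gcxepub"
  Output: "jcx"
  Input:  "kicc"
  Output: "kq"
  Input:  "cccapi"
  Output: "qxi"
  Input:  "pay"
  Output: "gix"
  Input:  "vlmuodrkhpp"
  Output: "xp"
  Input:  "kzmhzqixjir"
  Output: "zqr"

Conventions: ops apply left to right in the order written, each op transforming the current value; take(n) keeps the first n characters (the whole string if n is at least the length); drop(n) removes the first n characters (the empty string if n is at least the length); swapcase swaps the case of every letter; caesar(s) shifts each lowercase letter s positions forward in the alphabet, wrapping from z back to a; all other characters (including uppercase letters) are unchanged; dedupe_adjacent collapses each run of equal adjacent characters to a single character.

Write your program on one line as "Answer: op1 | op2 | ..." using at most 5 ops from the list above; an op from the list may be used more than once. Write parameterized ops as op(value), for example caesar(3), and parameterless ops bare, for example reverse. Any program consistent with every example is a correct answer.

caesar(8) | reverse | take(3) | dedupe_adjacent

Check, running the answer program on each example:
  "gcxepub" -> "okfmxcj" -> "jcxmfko" -> "jcx" -> "jcx"
  "kicc" -> "sqkk" -> "kkqs" -> "kkq" -> "kq"
  "cccapi" -> "kkkixq" -> "qxikkk" -> "qxi" -> "qxi"
  "pay" -> "xig" -> "gix" -> "gix" -> "gix"
  "vlmuodrkhpp" -> "dtucwlzspxx" -> "xxpszlwcutd" -> "xxp" -> "xp"
  "kzmhzqixjir" -> "shuphyqfrqz" -> "zqrfqyhpuhs" -> "zqr" -> "zqr"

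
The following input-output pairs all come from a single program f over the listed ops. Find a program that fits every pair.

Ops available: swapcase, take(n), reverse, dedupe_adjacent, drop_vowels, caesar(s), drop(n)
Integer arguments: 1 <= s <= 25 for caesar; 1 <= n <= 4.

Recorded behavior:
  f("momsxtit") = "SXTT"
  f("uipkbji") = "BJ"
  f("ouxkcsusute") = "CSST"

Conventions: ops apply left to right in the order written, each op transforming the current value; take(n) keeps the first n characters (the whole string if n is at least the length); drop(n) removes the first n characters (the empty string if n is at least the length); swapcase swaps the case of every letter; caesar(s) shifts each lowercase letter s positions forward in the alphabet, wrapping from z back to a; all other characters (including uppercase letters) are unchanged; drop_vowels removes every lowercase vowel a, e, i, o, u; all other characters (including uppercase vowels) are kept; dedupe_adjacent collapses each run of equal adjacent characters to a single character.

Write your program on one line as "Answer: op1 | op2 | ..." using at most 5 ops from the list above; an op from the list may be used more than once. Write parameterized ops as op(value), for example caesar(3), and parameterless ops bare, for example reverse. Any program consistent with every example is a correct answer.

drop_vowels | drop(1) | swapcase | drop(1)

Check, running the answer program on each example:
  "momsxtit" -> "mmsxtt" -> "msxtt" -> "MSXTT" -> "SXTT"
  "uipkbji" -> "pkbj" -> "kbj" -> "KBJ" -> "BJ"
  "ouxkcsusute" -> "xkcsst" -> "kcsst" -> "KCSST" -> "CSST"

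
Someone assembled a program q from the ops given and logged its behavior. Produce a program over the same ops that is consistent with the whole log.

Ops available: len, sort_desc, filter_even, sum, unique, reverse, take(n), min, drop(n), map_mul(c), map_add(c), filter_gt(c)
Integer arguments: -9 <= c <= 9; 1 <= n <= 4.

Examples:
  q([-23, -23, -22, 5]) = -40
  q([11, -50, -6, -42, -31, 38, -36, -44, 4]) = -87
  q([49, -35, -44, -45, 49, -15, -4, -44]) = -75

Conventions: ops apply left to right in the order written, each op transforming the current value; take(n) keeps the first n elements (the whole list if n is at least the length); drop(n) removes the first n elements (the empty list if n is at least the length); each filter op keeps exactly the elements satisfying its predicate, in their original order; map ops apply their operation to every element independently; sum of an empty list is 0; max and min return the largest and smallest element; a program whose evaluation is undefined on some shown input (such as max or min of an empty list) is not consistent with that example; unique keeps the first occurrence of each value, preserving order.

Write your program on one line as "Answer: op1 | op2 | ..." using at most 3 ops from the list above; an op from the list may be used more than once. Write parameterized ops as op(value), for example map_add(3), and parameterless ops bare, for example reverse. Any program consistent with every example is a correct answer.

unique | take(4) | sum

Check, running the answer program on each example:
  [-23, -23, -22, 5] -> [-23, -22, 5] -> [-23, -22, 5] -> -40
  [11, -50, -6, -42, -31, 38, -36, -44, 4] -> [11, -50, -6, -42, -31, 38, -36, -44, 4] -> [11, -50, -6, -42] -> -87
  [49, -35, -44, -45, 49, -15, -4, -44] -> [49, -35, -44, -45, -15, -4] -> [49, -35, -44, -45] -> -75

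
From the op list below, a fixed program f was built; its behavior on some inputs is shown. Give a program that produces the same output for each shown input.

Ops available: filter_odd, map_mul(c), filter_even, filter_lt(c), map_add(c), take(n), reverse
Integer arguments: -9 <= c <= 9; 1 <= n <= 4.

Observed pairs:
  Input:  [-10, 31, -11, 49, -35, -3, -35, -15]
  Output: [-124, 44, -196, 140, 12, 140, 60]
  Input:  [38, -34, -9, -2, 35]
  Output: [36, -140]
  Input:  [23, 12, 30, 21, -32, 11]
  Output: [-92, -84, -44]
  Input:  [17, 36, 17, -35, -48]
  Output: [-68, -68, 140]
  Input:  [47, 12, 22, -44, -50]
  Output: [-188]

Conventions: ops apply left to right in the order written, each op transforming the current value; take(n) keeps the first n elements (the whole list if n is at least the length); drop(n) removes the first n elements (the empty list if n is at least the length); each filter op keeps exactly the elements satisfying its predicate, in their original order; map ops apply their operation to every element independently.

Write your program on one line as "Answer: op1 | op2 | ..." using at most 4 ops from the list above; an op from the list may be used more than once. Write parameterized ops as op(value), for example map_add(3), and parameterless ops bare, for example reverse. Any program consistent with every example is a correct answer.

reverse | filter_odd | map_mul(-4) | reverse

Check, running the answer program on each example:
  [-10, 31, -11, 49, -35, -3, -35, -15] -> [-15, -35, -3, -35, 49, -11, 31, -10] -> [-15, -35, -3, -35, 49, -11, 31] -> [60, 140, 12, 140, -196, 44, -124] -> [-124, 44, -196, 140, 12, 140, 60]
  [38, -34, -9, -2, 35] -> [35, -2, -9, -34, 38] -> [35, -9] -> [-140, 36] -> [36, -140]
  [23, 12, 30, 21, -32, 11] -> [11, -32, 21, 30, 12, 23] -> [11, 21, 23] -> [-44, -84, -92] -> [-92, -84, -44]
  [17, 36, 17, -35, -48] -> [-48, -35, 17, 36, 17] -> [-35, 17, 17] -> [140, -68, -68] -> [-68, -68, 140]
  [47, 12, 22, -44, -50] -> [-50, -44, 22, 12, 47] -> [47] -> [-188] -> [-188]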